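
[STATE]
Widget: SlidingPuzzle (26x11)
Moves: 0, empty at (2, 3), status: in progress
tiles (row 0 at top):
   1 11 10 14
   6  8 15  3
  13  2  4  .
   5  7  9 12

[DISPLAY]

┌────┬────┬────┬────┐     
│  1 │ 11 │ 10 │ 14 │     
├────┼────┼────┼────┤     
│  6 │  8 │ 15 │  3 │     
├────┼────┼────┼────┤     
│ 13 │  2 │  4 │    │     
├────┼────┼────┼────┤     
│  5 │  7 │  9 │ 12 │     
└────┴────┴────┴────┘     
Moves: 0                  
                          


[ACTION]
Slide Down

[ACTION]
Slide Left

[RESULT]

┌────┬────┬────┬────┐     
│  1 │ 11 │ 10 │ 14 │     
├────┼────┼────┼────┤     
│  6 │  8 │ 15 │    │     
├────┼────┼────┼────┤     
│ 13 │  2 │  4 │  3 │     
├────┼────┼────┼────┤     
│  5 │  7 │  9 │ 12 │     
└────┴────┴────┴────┘     
Moves: 1                  
                          


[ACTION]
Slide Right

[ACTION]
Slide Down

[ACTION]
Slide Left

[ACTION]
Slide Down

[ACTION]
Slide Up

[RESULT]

┌────┬────┬────┬────┐     
│  1 │ 11 │ 14 │ 15 │     
├────┼────┼────┼────┤     
│  6 │  8 │ 10 │    │     
├────┼────┼────┼────┤     
│ 13 │  2 │  4 │  3 │     
├────┼────┼────┼────┤     
│  5 │  7 │  9 │ 12 │     
└────┴────┴────┴────┘     
Moves: 5                  
                          


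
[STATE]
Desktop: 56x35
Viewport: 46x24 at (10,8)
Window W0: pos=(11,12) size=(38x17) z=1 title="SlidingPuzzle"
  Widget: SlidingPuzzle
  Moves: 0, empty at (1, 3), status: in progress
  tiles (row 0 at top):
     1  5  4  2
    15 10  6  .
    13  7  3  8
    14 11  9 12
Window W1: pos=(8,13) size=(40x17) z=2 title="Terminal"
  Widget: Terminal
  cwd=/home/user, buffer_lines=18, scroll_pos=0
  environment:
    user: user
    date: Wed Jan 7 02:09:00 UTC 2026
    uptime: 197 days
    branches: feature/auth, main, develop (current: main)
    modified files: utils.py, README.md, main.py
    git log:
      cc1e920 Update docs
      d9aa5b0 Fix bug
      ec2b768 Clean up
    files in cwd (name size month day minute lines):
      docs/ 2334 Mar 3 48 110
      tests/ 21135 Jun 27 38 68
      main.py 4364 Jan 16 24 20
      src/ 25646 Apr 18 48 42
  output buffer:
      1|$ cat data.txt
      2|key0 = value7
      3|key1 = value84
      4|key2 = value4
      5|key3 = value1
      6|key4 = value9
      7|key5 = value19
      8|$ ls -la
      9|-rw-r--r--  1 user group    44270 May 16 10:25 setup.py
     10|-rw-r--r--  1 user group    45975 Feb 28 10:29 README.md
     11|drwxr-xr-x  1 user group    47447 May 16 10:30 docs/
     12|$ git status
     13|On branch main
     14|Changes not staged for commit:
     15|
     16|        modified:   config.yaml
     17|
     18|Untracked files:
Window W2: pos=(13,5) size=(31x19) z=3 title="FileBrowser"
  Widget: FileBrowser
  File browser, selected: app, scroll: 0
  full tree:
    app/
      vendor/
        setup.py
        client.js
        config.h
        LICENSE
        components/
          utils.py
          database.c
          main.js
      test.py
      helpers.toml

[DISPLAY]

   ┃> [-] app/                   ┃            
   ┃    [+] vendor/              ┃            
   ┃    test.py                  ┃            
   ┃    helpers.toml             ┃            
 ┏━┃                             ┃━━━━┓       
━━━┃                             ┃━━━┓┃       
Ter┃                             ┃   ┃┨       
───┃                             ┃───┨┃       
 ca┃                             ┃   ┃┃       
ey0┃                             ┃   ┃┃       
ey1┃                             ┃   ┃┃       
ey2┃                             ┃   ┃┃       
ey3┃                             ┃   ┃┃       
ey4┃                             ┃   ┃┃       
ey5┃                             ┃   ┃┃       
 ls┗━━━━━━━━━━━━━━━━━━━━━━━━━━━━━┛   ┃┃       
rw-r--r--  1 user group    44270 May ┃┃       
rw-r--r--  1 user group    45975 Feb ┃┃       
rwxr-xr-x  1 user group    47447 May ┃┃       
 git status                          ┃┃       
n branch main                        ┃┛       
━━━━━━━━━━━━━━━━━━━━━━━━━━━━━━━━━━━━━┛        
                                              
                                              


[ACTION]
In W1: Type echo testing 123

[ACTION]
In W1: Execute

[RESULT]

   ┃> [-] app/                   ┃            
   ┃    [+] vendor/              ┃            
   ┃    test.py                  ┃            
   ┃    helpers.toml             ┃            
 ┏━┃                             ┃━━━━┓       
━━━┃                             ┃━━━┓┃       
Ter┃                             ┃   ┃┨       
───┃                             ┃───┨┃       
rw-┃                             ┃ay ┃┃       
rw-┃                             ┃eb ┃┃       
rwx┃                             ┃ay ┃┃       
 gi┃                             ┃   ┃┃       
n b┃                             ┃   ┃┃       
han┃                             ┃   ┃┃       
   ┃                             ┃   ┃┃       
   ┗━━━━━━━━━━━━━━━━━━━━━━━━━━━━━┛   ┃┃       
                                     ┃┃       
ntracked files:                      ┃┃       
 echo testing 123                    ┃┃       
esting 123                           ┃┃       
 █                                   ┃┛       
━━━━━━━━━━━━━━━━━━━━━━━━━━━━━━━━━━━━━┛        
                                              
                                              


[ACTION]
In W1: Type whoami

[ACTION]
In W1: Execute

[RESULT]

   ┃> [-] app/                   ┃            
   ┃    [+] vendor/              ┃            
   ┃    test.py                  ┃            
   ┃    helpers.toml             ┃            
 ┏━┃                             ┃━━━━┓       
━━━┃                             ┃━━━┓┃       
Ter┃                             ┃   ┃┨       
───┃                             ┃───┨┃       
rwx┃                             ┃ay ┃┃       
 gi┃                             ┃   ┃┃       
n b┃                             ┃   ┃┃       
han┃                             ┃   ┃┃       
   ┃                             ┃   ┃┃       
   ┃                             ┃   ┃┃       
   ┃                             ┃   ┃┃       
ntr┗━━━━━━━━━━━━━━━━━━━━━━━━━━━━━┛   ┃┃       
 echo testing 123                    ┃┃       
esting 123                           ┃┃       
 whoami                              ┃┃       
ser                                  ┃┃       
 █                                   ┃┛       
━━━━━━━━━━━━━━━━━━━━━━━━━━━━━━━━━━━━━┛        
                                              
                                              


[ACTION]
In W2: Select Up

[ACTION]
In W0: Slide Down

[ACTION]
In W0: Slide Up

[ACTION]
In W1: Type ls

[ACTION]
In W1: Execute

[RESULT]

   ┃> [-] app/                   ┃            
   ┃    [+] vendor/              ┃            
   ┃    test.py                  ┃            
   ┃    helpers.toml             ┃            
 ┏━┃                             ┃━━━━┓       
━━━┃                             ┃━━━┓┃       
Ter┃                             ┃   ┃┨       
───┃                             ┃───┨┃       
n b┃                             ┃   ┃┃       
han┃                             ┃   ┃┃       
   ┃                             ┃   ┃┃       
   ┃                             ┃   ┃┃       
   ┃                             ┃   ┃┃       
ntr┃                             ┃   ┃┃       
 ec┃                             ┃   ┃┃       
est┗━━━━━━━━━━━━━━━━━━━━━━━━━━━━━┛   ┃┃       
 whoami                              ┃┃       
ser                                  ┃┃       
 ls                                  ┃┃       
ocs/  tests/  main.py  src/          ┃┃       
 █                                   ┃┛       
━━━━━━━━━━━━━━━━━━━━━━━━━━━━━━━━━━━━━┛        
                                              
                                              


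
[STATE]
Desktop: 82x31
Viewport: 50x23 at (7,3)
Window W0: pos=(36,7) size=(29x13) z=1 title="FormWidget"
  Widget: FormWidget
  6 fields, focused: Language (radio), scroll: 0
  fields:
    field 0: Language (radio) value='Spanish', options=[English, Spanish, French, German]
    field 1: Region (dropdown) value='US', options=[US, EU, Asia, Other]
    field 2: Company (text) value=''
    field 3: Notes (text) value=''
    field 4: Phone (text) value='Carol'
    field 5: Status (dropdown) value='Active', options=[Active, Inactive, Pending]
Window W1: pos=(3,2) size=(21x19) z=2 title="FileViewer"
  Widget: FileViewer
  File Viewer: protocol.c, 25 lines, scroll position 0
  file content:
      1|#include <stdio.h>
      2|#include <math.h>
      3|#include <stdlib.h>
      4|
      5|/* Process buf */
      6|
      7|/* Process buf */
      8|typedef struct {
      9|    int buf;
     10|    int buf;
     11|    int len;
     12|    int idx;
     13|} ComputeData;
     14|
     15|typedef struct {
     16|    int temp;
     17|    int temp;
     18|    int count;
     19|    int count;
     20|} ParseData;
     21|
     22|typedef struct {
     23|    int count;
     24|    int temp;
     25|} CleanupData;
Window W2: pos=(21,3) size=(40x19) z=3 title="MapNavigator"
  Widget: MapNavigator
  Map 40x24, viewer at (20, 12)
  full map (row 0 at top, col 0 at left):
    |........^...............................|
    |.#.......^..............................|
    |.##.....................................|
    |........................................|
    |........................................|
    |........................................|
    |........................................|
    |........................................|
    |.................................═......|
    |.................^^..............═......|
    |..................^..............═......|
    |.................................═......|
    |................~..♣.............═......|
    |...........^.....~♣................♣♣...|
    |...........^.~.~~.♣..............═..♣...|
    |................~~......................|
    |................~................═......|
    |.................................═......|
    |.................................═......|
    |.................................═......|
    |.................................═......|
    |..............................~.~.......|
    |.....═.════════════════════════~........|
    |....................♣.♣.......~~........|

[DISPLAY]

leViewer      ┏━━━━━━━━━━━━━━━━━━━━━━━━━━━━━━━━━━━
──────────────┃ MapNavigator                      
clude <stdio.h┠───────────────────────────────────
clude <math.h>┃...................................
clude <stdlib.┃...................................
              ┃...................................
Process buf */┃................................═..
              ┃................^^..............═..
Process buf */┃.................^..............═..
edef struct { ┃................................═..
 int buf;     ┃...............~..♣@............═..
 int buf;     ┃..........^.....~♣................♣
 int len;     ┃..........^.~.~~.♣..............═..
 int idx;     ┃...............~~..................
omputeData;   ┃...............~................═..
              ┃................................═..
edef struct { ┃................................═..
━━━━━━━━━━━━━━┃................................═..
              ┗━━━━━━━━━━━━━━━━━━━━━━━━━━━━━━━━━━━
                                                  
                                                  
                                                  
                                                  


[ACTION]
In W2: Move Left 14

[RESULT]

leViewer      ┏━━━━━━━━━━━━━━━━━━━━━━━━━━━━━━━━━━━
──────────────┃ MapNavigator                      
clude <stdio.h┠───────────────────────────────────
clude <math.h>┃             ......................
clude <stdlib.┃             ......................
              ┃             ......................
Process buf */┃             ......................
              ┃             .................^^...
Process buf */┃             ..................^...
edef struct { ┃             ......................
 int buf;     ┃             ......@.........~..♣..
 int buf;     ┃             ...........^.....~♣...
 int len;     ┃             ...........^.~.~~.♣...
 int idx;     ┃             ................~~....
omputeData;   ┃             ................~.....
              ┃             ......................
edef struct { ┃             ......................
━━━━━━━━━━━━━━┃             ......................
              ┗━━━━━━━━━━━━━━━━━━━━━━━━━━━━━━━━━━━
                                                  
                                                  
                                                  
                                                  


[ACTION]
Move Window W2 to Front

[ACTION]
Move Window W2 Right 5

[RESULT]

leViewer        ┃  ┏━━━━━━━━━━━━━━━━━━━━━━━━━━━━━━
────────────────┨  ┃ MapNavigator                 
clude <stdio.h>▲┃  ┠──────────────────────────────
clude <math.h> █┃  ┃             .................
clude <stdlib.h░┃  ┃             .................
               ░┃  ┃             .................
Process buf */ ░┃  ┃             .................
               ░┃  ┃             .................
Process buf */ ░┃  ┃             .................
edef struct {  ░┃  ┃             .................
 int buf;      ░┃  ┃             ......@.........~
 int buf;      ░┃  ┃             ...........^.....
 int len;      ░┃  ┃             ...........^.~.~~
 int idx;      ░┃  ┃             ................~
omputeData;    ░┃  ┃             ................~
               ░┃  ┃             .................
edef struct {  ▼┃  ┃             .................
━━━━━━━━━━━━━━━━┛  ┃             .................
                   ┗━━━━━━━━━━━━━━━━━━━━━━━━━━━━━━
                                                  
                                                  
                                                  
                                                  


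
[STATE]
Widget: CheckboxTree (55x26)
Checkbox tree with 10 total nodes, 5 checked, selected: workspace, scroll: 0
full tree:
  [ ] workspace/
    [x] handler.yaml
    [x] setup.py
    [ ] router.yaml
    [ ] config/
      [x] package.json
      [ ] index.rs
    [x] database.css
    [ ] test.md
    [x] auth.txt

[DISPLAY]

>[-] workspace/                                        
   [x] handler.yaml                                    
   [x] setup.py                                        
   [ ] router.yaml                                     
   [-] config/                                         
     [x] package.json                                  
     [ ] index.rs                                      
   [x] database.css                                    
   [ ] test.md                                         
   [x] auth.txt                                        
                                                       
                                                       
                                                       
                                                       
                                                       
                                                       
                                                       
                                                       
                                                       
                                                       
                                                       
                                                       
                                                       
                                                       
                                                       
                                                       


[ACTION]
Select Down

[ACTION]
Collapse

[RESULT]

 [-] workspace/                                        
>  [x] handler.yaml                                    
   [x] setup.py                                        
   [ ] router.yaml                                     
   [-] config/                                         
     [x] package.json                                  
     [ ] index.rs                                      
   [x] database.css                                    
   [ ] test.md                                         
   [x] auth.txt                                        
                                                       
                                                       
                                                       
                                                       
                                                       
                                                       
                                                       
                                                       
                                                       
                                                       
                                                       
                                                       
                                                       
                                                       
                                                       
                                                       


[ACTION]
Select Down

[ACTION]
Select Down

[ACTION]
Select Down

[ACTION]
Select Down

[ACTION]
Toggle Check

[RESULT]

 [-] workspace/                                        
   [x] handler.yaml                                    
   [x] setup.py                                        
   [ ] router.yaml                                     
   [ ] config/                                         
>    [ ] package.json                                  
     [ ] index.rs                                      
   [x] database.css                                    
   [ ] test.md                                         
   [x] auth.txt                                        
                                                       
                                                       
                                                       
                                                       
                                                       
                                                       
                                                       
                                                       
                                                       
                                                       
                                                       
                                                       
                                                       
                                                       
                                                       
                                                       


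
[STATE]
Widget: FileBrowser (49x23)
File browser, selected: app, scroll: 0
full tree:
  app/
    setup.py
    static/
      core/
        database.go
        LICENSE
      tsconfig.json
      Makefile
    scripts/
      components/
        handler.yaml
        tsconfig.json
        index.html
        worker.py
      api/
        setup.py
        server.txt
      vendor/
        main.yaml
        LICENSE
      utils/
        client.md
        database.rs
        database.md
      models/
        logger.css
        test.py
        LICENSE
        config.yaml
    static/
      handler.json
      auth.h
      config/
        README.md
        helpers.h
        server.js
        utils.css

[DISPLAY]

> [-] app/                                       
    setup.py                                     
    [+] static/                                  
    [+] scripts/                                 
    [+] static/                                  
                                                 
                                                 
                                                 
                                                 
                                                 
                                                 
                                                 
                                                 
                                                 
                                                 
                                                 
                                                 
                                                 
                                                 
                                                 
                                                 
                                                 
                                                 


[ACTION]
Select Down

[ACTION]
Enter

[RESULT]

  [-] app/                                       
  > setup.py                                     
    [+] static/                                  
    [+] scripts/                                 
    [+] static/                                  
                                                 
                                                 
                                                 
                                                 
                                                 
                                                 
                                                 
                                                 
                                                 
                                                 
                                                 
                                                 
                                                 
                                                 
                                                 
                                                 
                                                 
                                                 


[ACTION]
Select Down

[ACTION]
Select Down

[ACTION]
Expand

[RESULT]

  [-] app/                                       
    setup.py                                     
    [+] static/                                  
  > [-] scripts/                                 
      [+] components/                            
      [+] api/                                   
      [+] vendor/                                
      [+] utils/                                 
      [+] models/                                
    [+] static/                                  
                                                 
                                                 
                                                 
                                                 
                                                 
                                                 
                                                 
                                                 
                                                 
                                                 
                                                 
                                                 
                                                 


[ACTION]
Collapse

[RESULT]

  [-] app/                                       
    setup.py                                     
    [+] static/                                  
  > [+] scripts/                                 
    [+] static/                                  
                                                 
                                                 
                                                 
                                                 
                                                 
                                                 
                                                 
                                                 
                                                 
                                                 
                                                 
                                                 
                                                 
                                                 
                                                 
                                                 
                                                 
                                                 


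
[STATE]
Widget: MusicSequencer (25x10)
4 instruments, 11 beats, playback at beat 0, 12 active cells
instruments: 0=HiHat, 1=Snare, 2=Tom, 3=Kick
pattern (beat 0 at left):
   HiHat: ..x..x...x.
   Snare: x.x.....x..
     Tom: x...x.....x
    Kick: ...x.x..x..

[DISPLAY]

      ▼1234567890        
 HiHat··█··█···█·        
 Snare█·█·····█··        
   Tom█···█·····█        
  Kick···█·█··█··        
                         
                         
                         
                         
                         


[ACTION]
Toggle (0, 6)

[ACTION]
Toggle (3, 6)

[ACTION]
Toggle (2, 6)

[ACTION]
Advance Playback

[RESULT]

      0▼234567890        
 HiHat··█··██··█·        
 Snare█·█·····█··        
   Tom█···█·█···█        
  Kick···█·██·█··        
                         
                         
                         
                         
                         


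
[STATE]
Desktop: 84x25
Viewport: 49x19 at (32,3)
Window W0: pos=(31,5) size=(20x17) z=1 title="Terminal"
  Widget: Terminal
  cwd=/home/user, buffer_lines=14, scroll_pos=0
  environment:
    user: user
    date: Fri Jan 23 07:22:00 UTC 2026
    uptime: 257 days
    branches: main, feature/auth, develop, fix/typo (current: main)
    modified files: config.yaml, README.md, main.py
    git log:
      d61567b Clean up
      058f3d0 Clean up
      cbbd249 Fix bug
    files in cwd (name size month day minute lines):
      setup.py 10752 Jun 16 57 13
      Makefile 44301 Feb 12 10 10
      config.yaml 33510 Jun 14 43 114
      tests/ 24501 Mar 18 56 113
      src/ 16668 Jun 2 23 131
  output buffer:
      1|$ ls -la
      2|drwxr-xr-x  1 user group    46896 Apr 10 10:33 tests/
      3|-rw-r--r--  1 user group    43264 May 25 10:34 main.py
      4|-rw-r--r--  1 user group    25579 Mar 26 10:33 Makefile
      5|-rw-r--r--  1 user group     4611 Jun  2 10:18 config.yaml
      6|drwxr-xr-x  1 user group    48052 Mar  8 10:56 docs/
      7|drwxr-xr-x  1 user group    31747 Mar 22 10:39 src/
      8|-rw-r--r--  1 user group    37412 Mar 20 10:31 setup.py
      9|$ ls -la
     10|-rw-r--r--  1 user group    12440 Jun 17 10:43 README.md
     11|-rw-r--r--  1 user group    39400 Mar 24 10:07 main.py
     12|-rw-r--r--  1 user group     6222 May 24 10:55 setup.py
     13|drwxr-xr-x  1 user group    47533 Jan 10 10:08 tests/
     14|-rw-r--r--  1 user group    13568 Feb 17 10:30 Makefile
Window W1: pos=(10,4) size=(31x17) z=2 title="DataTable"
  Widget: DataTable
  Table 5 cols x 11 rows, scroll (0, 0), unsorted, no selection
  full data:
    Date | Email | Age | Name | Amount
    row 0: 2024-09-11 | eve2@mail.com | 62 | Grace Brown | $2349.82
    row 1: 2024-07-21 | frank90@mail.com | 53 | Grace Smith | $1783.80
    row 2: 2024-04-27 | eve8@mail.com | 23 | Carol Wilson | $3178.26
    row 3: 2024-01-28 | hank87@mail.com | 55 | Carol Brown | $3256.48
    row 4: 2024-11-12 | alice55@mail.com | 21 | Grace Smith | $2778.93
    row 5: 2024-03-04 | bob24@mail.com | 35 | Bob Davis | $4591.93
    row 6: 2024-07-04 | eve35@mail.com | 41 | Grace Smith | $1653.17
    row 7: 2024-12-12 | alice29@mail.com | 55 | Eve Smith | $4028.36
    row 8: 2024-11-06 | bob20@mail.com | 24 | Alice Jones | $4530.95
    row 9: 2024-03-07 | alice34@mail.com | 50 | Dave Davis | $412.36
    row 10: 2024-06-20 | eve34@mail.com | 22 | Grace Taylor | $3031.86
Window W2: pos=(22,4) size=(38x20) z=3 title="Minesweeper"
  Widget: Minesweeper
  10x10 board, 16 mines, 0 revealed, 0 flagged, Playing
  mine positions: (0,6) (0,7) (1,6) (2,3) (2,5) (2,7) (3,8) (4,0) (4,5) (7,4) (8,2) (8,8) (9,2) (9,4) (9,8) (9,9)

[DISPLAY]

                                                 
━━━━━━━━━━━━━━━━━━━━━━━━━━━┓                     
per                        ┃                     
───────────────────────────┨                     
■                          ┃                     
■                          ┃                     
■                          ┃                     
■                          ┃                     
■                          ┃                     
■                          ┃                     
■                          ┃                     
■                          ┃                     
■                          ┃                     
■                          ┃                     
                           ┃                     
                           ┃                     
                           ┃                     
                           ┃                     
                           ┃                     


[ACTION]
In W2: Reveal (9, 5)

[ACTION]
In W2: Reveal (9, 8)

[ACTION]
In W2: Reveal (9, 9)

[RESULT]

                                                 
━━━━━━━━━━━━━━━━━━━━━━━━━━━┓                     
per                        ┃                     
───────────────────────────┨                     
■                          ┃                     
■                          ┃                     
■                          ┃                     
■                          ┃                     
■                          ┃                     
■                          ┃                     
■                          ┃                     
■                          ┃                     
■                          ┃                     
✹                          ┃                     
                           ┃                     
                           ┃                     
                           ┃                     
                           ┃                     
                           ┃                     


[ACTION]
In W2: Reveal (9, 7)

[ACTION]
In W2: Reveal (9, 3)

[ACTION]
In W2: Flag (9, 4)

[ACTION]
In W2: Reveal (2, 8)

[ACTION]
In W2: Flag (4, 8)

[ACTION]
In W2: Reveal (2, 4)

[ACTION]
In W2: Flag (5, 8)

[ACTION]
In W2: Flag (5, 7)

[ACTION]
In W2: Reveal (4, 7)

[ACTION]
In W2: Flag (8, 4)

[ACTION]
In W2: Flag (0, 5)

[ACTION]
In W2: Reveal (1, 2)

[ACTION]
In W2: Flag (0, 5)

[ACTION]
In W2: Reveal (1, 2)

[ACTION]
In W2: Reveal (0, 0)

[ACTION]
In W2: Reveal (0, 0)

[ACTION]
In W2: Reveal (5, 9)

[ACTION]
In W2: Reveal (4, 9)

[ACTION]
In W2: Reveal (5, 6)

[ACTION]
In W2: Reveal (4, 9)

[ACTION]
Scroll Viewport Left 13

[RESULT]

                                                 
━━━┏━━━━━━━━━━━━━━━━━━━━━━━━━━━━━━━━━━━━┓        
le ┃ Minesweeper                        ┃        
───┠────────────────────────────────────┨        
  │┃■■■■■■✹✹■■                          ┃        
──┼┃■■■■■■✹■■■                          ┃        
11│┃■■■✹■✹■✹■■                          ┃        
21│┃■■■■■■■■✹■                          ┃        
27│┃✹■■■■✹■■■■                          ┃        
28│┃■■■■■■■■■■                          ┃        
12│┃■■■■■■■■■■                          ┃        
04│┃■■■■✹■■■■■                          ┃        
04│┃■■✹■■■■■✹■                          ┃        
12│┃■■✹■✹1■■✹✹                          ┃        
06│┃                                    ┃        
07│┃                                    ┃        
20│┃                                    ┃        
━━━┃                                    ┃        
   ┃                                    ┃        


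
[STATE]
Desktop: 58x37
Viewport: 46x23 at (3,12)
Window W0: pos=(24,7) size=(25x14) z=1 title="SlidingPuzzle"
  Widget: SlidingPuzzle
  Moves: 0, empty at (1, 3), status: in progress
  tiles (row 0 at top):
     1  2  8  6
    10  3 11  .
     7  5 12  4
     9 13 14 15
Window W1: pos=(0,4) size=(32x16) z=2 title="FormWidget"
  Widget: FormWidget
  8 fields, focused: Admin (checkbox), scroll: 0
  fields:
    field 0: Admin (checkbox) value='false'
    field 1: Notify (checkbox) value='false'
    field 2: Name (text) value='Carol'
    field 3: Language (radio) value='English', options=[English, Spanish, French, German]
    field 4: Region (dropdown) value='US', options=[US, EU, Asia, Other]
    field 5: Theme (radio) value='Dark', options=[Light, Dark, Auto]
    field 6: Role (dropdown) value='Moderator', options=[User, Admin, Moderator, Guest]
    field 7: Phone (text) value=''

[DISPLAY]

Theme:      ( ) Light  (●) D┃───┼────┼────┤  ┃
Role:       [Moderator    ▼]┃ 3 │ 11 │    │  ┃
Phone:      [              ]┃───┼────┼────┤  ┃
                            ┃ 5 │ 12 │  4 │  ┃
                            ┃───┼────┼────┤  ┃
                            ┃13 │ 14 │ 15 │  ┃
                            ┃───┴────┴────┘  ┃
━━━━━━━━━━━━━━━━━━━━━━━━━━━━┛0               ┃
                     ┗━━━━━━━━━━━━━━━━━━━━━━━┛
                                              
                                              
                                              
                                              
                                              
                                              
                                              
                                              
                                              
                                              
                                              
                                              
                                              
                                              


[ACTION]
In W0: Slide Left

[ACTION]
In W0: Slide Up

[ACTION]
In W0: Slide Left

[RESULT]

Theme:      ( ) Light  (●) D┃───┼────┼────┤  ┃
Role:       [Moderator    ▼]┃ 3 │ 11 │  4 │  ┃
Phone:      [              ]┃───┼────┼────┤  ┃
                            ┃ 5 │ 12 │    │  ┃
                            ┃───┼────┼────┤  ┃
                            ┃13 │ 14 │ 15 │  ┃
                            ┃───┴────┴────┘  ┃
━━━━━━━━━━━━━━━━━━━━━━━━━━━━┛1               ┃
                     ┗━━━━━━━━━━━━━━━━━━━━━━━┛
                                              
                                              
                                              
                                              
                                              
                                              
                                              
                                              
                                              
                                              
                                              
                                              
                                              
                                              


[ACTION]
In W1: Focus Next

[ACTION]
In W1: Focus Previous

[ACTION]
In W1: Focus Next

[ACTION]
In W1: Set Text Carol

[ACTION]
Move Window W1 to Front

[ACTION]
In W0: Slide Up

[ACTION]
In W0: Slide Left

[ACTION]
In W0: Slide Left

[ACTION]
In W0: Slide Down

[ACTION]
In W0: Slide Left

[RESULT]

Theme:      ( ) Light  (●) D┃───┼────┼────┤  ┃
Role:       [Moderator    ▼]┃ 3 │ 11 │  4 │  ┃
Phone:      [              ]┃───┼────┼────┤  ┃
                            ┃ 5 │ 12 │    │  ┃
                            ┃───┼────┼────┤  ┃
                            ┃13 │ 14 │ 15 │  ┃
                            ┃───┴────┴────┘  ┃
━━━━━━━━━━━━━━━━━━━━━━━━━━━━┛3               ┃
                     ┗━━━━━━━━━━━━━━━━━━━━━━━┛
                                              
                                              
                                              
                                              
                                              
                                              
                                              
                                              
                                              
                                              
                                              
                                              
                                              
                                              


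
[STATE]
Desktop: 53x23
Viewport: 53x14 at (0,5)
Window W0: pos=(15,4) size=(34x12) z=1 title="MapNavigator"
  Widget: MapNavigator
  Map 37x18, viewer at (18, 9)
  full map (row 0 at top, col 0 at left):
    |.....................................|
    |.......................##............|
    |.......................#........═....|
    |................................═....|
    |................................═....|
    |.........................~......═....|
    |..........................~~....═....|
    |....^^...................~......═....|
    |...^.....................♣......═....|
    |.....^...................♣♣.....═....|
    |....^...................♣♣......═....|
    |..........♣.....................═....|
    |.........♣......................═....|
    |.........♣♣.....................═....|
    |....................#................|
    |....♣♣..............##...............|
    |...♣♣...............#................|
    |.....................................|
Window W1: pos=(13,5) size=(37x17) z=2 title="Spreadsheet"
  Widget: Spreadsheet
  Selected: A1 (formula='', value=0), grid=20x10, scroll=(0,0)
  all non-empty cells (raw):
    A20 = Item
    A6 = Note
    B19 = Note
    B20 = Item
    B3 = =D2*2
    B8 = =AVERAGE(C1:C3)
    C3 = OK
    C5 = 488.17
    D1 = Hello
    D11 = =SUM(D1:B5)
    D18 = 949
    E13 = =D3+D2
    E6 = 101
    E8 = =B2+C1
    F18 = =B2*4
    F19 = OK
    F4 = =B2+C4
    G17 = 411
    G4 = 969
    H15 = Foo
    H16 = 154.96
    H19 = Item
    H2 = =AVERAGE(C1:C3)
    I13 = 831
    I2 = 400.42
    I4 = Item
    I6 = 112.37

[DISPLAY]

             ┏━━━━━━━━━━━━━━━━━━━━━━━━━━━━━━━━━━━┓   
             ┃ Spreadsheet                       ┃   
             ┠───────────────────────────────────┨   
             ┃A1:                                ┃   
             ┃       A       B       C       D   ┃   
             ┃-----------------------------------┃   
             ┃  1      [0]       0       0Hello  ┃   
             ┃  2        0       0       0       ┃   
             ┃  3        0       0OK             ┃   
             ┃  4        0       0       0       ┃   
             ┃  5        0       0  488.17       ┃   
             ┃  6 Note           0       0       ┃   
             ┃  7        0       0       0       ┃   
             ┃  8        0       0       0       ┃   


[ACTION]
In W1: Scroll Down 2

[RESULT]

             ┏━━━━━━━━━━━━━━━━━━━━━━━━━━━━━━━━━━━┓   
             ┃ Spreadsheet                       ┃   
             ┠───────────────────────────────────┨   
             ┃A1:                                ┃   
             ┃       A       B       C       D   ┃   
             ┃-----------------------------------┃   
             ┃  3        0       0OK             ┃   
             ┃  4        0       0       0       ┃   
             ┃  5        0       0  488.17       ┃   
             ┃  6 Note           0       0       ┃   
             ┃  7        0       0       0       ┃   
             ┃  8        0       0       0       ┃   
             ┃  9        0       0       0       ┃   
             ┃ 10        0       0       0       ┃   


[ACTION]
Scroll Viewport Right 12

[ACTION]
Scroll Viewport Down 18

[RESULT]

             ┃       A       B       C       D   ┃   
             ┃-----------------------------------┃   
             ┃  3        0       0OK             ┃   
             ┃  4        0       0       0       ┃   
             ┃  5        0       0  488.17       ┃   
             ┃  6 Note           0       0       ┃   
             ┃  7        0       0       0       ┃   
             ┃  8        0       0       0       ┃   
             ┃  9        0       0       0       ┃   
             ┃ 10        0       0       0       ┃   
             ┃ 11        0       0       0  488.1┃   
             ┃ 12        0       0       0       ┃   
             ┗━━━━━━━━━━━━━━━━━━━━━━━━━━━━━━━━━━━┛   
                                                     


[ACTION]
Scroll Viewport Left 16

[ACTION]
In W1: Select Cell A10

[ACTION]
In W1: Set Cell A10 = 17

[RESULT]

             ┃       A       B       C       D   ┃   
             ┃-----------------------------------┃   
             ┃  3        0       0OK             ┃   
             ┃  4        0       0       0       ┃   
             ┃  5        0       0  488.17       ┃   
             ┃  6 Note           0       0       ┃   
             ┃  7        0       0       0       ┃   
             ┃  8        0       0       0       ┃   
             ┃  9        0       0       0       ┃   
             ┃ 10     [17]       0       0       ┃   
             ┃ 11        0       0       0  488.1┃   
             ┃ 12        0       0       0       ┃   
             ┗━━━━━━━━━━━━━━━━━━━━━━━━━━━━━━━━━━━┛   
                                                     
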